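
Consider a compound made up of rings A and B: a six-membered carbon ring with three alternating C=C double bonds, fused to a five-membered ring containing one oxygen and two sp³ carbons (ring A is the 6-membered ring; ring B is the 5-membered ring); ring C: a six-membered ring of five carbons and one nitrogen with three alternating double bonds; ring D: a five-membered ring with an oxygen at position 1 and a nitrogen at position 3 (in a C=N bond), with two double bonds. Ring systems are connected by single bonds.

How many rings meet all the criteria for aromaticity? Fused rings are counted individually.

Ring A is planar and fully conjugated; 3 ring double bonds give 6 π electrons. That satisfies 4n+2 with n=1, so ring A is aromatic (benzene ring).
Ring B has two sp³ carbons, so it is not fully conjugated — not aromatic (oxolane ring).
Ring C has a continuous p-orbital overlap around the ring; 3 ring double bonds give 6 π electrons. 6 = 4(1)+2, so ring C is aromatic (pyridine).
Ring D is planar and fully conjugated; 2 ring double bonds (4 π electrons) plus a heteroatom lone pair (2) give 6 π electrons. That satisfies 4n+2 with n=1, so ring D is aromatic (oxazole).
Aromatic: A, C, D. Total: 3.

3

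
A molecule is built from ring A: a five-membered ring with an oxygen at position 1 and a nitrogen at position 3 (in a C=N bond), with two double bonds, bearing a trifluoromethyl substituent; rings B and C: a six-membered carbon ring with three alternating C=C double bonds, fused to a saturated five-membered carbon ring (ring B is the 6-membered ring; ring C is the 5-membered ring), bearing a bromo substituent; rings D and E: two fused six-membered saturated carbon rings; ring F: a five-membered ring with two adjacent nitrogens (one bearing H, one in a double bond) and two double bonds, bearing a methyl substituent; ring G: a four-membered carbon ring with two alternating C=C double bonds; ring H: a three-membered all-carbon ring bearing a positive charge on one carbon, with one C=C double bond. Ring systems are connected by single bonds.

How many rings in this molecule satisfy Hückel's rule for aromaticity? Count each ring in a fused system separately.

Ring A is fully conjugated (every ring atom contributes a p orbital); 2 ring double bonds (4 π electrons) plus a heteroatom lone pair (2) give 6 π electrons. Since 6 = 4n+2 (n=1), ring A is aromatic (oxazole).
Ring B is fully conjugated (every ring atom contributes a p orbital); 3 ring double bonds give 6 π electrons. That satisfies 4n+2 with n=1, so ring B is aromatic (benzene ring).
Ring C has three sp³ carbons, so it is not fully conjugated — not aromatic (cyclopentane ring).
Ring D has only sp³ atoms, so it is not fully conjugated — not aromatic (cyclohexane ring).
Ring E has only sp³ atoms, so it is not fully conjugated — not aromatic (cyclohexane ring).
Ring F has a continuous p-orbital overlap around the ring; 2 ring double bonds (4 π electrons) plus a heteroatom lone pair (2) give 6 π electrons. That satisfies 4n+2 with n=1, so ring F is aromatic (pyrazole).
Ring G has only sp² ring atoms; a planar conformation would have a fully conjugated π system of 4 electrons. But 4 = 4(1), which is 4n not 4n+2, so ring G is not aromatic (cyclobutadiene) — cyclobutadiene is antiaromatic and distorts to a rectangle.
Ring H is planar and fully conjugated; 1 ring double bond (2 π electrons) plus the carbocation's empty p orbital (0, but keeps the ring conjugated) give 2 π electrons. 2 = 4(0)+2, so ring H is aromatic (cyclopropenyl cation).
Aromatic: A, B, F, H. Total: 4.

4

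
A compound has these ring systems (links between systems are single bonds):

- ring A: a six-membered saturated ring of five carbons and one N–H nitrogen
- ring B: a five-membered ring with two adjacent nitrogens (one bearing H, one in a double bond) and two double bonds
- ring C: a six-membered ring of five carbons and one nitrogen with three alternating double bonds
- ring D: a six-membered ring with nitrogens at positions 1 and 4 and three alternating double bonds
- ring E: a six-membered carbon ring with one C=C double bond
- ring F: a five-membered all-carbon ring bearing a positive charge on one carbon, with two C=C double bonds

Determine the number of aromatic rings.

3

Ring A has only sp³ atoms, so it is not fully conjugated — not aromatic (piperidine).
Ring B is planar and fully conjugated; 2 ring double bonds (4 π electrons) plus a heteroatom lone pair (2) give 6 π electrons. 6 = 4(1)+2, so ring B is aromatic (pyrazole).
Ring C is planar and fully conjugated; 3 ring double bonds give 6 π electrons. Since 6 = 4n+2 (n=1), ring C is aromatic (pyridine).
Ring D has a continuous p-orbital overlap around the ring; 3 ring double bonds give 6 π electrons. Since 6 = 4n+2 (n=1), ring D is aromatic (pyrazine).
Ring E has four sp³ carbons, so it is not fully conjugated — not aromatic (cyclohexene).
Ring F has only sp² ring atoms; a planar conformation would have a fully conjugated π system of 4 electrons. But 4 = 4(1), which is 4n not 4n+2, so ring F is not aromatic (cyclopentadienyl cation).
Aromatic: B, C, D. Total: 3.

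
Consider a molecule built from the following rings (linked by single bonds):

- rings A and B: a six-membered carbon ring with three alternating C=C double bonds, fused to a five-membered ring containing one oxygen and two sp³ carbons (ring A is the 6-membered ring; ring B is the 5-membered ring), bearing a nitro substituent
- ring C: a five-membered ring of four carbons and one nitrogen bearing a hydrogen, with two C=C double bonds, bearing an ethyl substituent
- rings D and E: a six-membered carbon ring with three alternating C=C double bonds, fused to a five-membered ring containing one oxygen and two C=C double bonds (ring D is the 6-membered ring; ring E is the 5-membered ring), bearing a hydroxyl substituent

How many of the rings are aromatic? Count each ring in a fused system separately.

4

Ring A is planar and fully conjugated; 3 ring double bonds give 6 π electrons. That satisfies 4n+2 with n=1, so ring A is aromatic (benzene ring).
Ring B has two sp³ carbons, so it is not fully conjugated — not aromatic (oxolane ring).
Ring C has a continuous p-orbital overlap around the ring; 2 ring double bonds (4 π electrons) plus a heteroatom lone pair (2) give 6 π electrons. Since 6 = 4n+2 (n=1), ring C is aromatic (pyrrole).
Rings D and E form a fused bicyclic system (with one oxygen) with 9 sp² atoms and 10 π electrons from ring double bonds plus a heteroatom lone pair. 10 = 4(2)+2, so the system is aromatic and both rings count as aromatic (benzofuran).
Aromatic: A, C, D, E. Total: 4.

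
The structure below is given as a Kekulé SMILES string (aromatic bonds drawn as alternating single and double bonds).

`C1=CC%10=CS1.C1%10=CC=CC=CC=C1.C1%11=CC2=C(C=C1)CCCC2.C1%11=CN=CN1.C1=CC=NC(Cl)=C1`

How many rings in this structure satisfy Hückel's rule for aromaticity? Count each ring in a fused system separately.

4

The SMILES encodes a five-membered ring of four carbons and one sulfur, with two C=C double bonds; an eight-membered carbon ring with four alternating C=C double bonds; a six-membered carbon ring with three alternating C=C double bonds, fused to a saturated six-membered carbon ring; a five-membered ring with nitrogens at positions 1 and 3 (one bearing H, one in a C=N bond) and two double bonds; a six-membered ring of five carbons and one nitrogen with three alternating double bonds.
The 5-membered ring with one sulfur is planar and fully conjugated; 2 ring double bonds (4 π electrons) plus a heteroatom lone pair (2) give 6 π electrons. 6 = 4(1)+2, so it is aromatic (thiophene).
The 8-membered ring has only sp² ring atoms; a planar conformation would have a fully conjugated π system of 8 electrons. But 8 = 4(2), which is 4n not 4n+2, so it is not aromatic (cyclooctatetraene) — cyclooctatetraene distorts into a non-planar tub to avoid antiaromaticity.
The 6-membered ring is fully conjugated (every ring atom contributes a p orbital); 3 ring double bonds give 6 π electrons. 6 = 4(1)+2, so it is aromatic (benzene ring).
The second 6-membered ring has four sp³ carbons, so it is not fully conjugated — not aromatic (cyclohexane ring).
The 5-membered ring with two nitrogens (one N–H, one =N–) is planar and fully conjugated; 2 ring double bonds (4 π electrons) plus a heteroatom lone pair (2) give 6 π electrons. That satisfies 4n+2 with n=1, so it is aromatic (imidazole).
The 6-membered ring with one nitrogen is planar and fully conjugated; 3 ring double bonds give 6 π electrons. Since 6 = 4n+2 (n=1), it is aromatic (pyridine).
4 of the 6 rings are aromatic. Total: 4.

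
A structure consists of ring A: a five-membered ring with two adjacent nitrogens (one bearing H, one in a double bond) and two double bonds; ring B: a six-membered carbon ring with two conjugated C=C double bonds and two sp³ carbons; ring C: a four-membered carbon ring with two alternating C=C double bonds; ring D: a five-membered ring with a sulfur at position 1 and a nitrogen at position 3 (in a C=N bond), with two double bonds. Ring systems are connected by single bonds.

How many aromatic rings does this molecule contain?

2

Ring A is fully conjugated (every ring atom contributes a p orbital); 2 ring double bonds (4 π electrons) plus a heteroatom lone pair (2) give 6 π electrons. That satisfies 4n+2 with n=1, so ring A is aromatic (pyrazole).
Ring B has two sp³ carbons, so it is not fully conjugated — not aromatic (1,3-cyclohexadiene).
Ring C has only sp² ring atoms; a planar conformation would have a fully conjugated π system of 4 electrons. But 4 = 4(1), which is 4n not 4n+2, so ring C is not aromatic (cyclobutadiene) — cyclobutadiene is antiaromatic and distorts to a rectangle.
Ring D has a continuous p-orbital overlap around the ring; 2 ring double bonds (4 π electrons) plus a heteroatom lone pair (2) give 6 π electrons. 6 = 4(1)+2, so ring D is aromatic (thiazole).
Aromatic: A, D. Total: 2.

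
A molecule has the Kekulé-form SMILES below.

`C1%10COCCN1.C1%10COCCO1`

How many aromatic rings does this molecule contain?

0

The SMILES encodes a six-membered saturated ring with an oxygen and an N–H nitrogen at positions 1 and 4; a six-membered saturated ring with oxygens at positions 1 and 4.
The 6-membered ring with one oxygen and one N–H (1,4) has only sp³ atoms, so it is not fully conjugated — not aromatic (morpholine).
The 6-membered ring with two oxygens (1,4) has only sp³ atoms, so it is not fully conjugated — not aromatic (1,4-dioxane).
None of the rings are aromatic. Total: 0.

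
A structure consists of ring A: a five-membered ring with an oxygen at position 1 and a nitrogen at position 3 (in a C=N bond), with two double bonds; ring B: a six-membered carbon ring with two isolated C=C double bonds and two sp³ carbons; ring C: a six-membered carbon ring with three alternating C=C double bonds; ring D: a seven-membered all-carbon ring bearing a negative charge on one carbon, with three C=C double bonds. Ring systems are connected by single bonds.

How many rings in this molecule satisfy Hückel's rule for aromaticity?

Ring A is fully conjugated (every ring atom contributes a p orbital); 2 ring double bonds (4 π electrons) plus a heteroatom lone pair (2) give 6 π electrons. Since 6 = 4n+2 (n=1), ring A is aromatic (oxazole).
Ring B has two sp³ carbons, so it is not fully conjugated — not aromatic (1,4-cyclohexadiene).
Ring C is planar and fully conjugated; 3 ring double bonds give 6 π electrons. 6 = 4(1)+2, so ring C is aromatic (benzene).
Ring D has only sp² ring atoms; a planar conformation would have a fully conjugated π system of 8 electrons. But 8 = 4(2), which is 4n not 4n+2, so ring D is not aromatic (cycloheptatrienyl anion).
Aromatic: A, C. Total: 2.

2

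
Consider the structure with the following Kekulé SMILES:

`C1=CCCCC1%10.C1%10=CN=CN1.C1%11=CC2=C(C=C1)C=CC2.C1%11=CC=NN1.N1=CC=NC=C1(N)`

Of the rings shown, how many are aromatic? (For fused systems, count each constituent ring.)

4

The SMILES encodes a six-membered carbon ring with one C=C double bond; a five-membered ring with nitrogens at positions 1 and 3 (one bearing H, one in a C=N bond) and two double bonds; a six-membered carbon ring with three alternating C=C double bonds, fused to a five-membered carbon ring containing one C=C double bond and one sp³ carbon; a five-membered ring with two adjacent nitrogens (one bearing H, one in a double bond) and two double bonds; a six-membered ring with nitrogens at positions 1 and 4 and three alternating double bonds.
The 6-membered ring has four sp³ carbons, so it is not fully conjugated — not aromatic (cyclohexene).
The 5-membered ring with two nitrogens (one N–H, one =N–) is fully conjugated (every ring atom contributes a p orbital); 2 ring double bonds (4 π electrons) plus a heteroatom lone pair (2) give 6 π electrons. That satisfies 4n+2 with n=1, so it is aromatic (imidazole).
The second 6-membered ring is planar and fully conjugated; 3 ring double bonds give 6 π electrons. Since 6 = 4n+2 (n=1), it is aromatic (benzene ring).
The 5-membered ring has one sp³ carbon, so it is not fully conjugated — not aromatic (cyclopentene ring).
The 5-membered ring with two adjacent nitrogens (one N–H, one =N–) has a continuous p-orbital overlap around the ring; 2 ring double bonds (4 π electrons) plus a heteroatom lone pair (2) give 6 π electrons. 6 = 4(1)+2, so it is aromatic (pyrazole).
The 6-membered ring with two nitrogens (1,4) is planar and fully conjugated; 3 ring double bonds give 6 π electrons. That satisfies 4n+2 with n=1, so it is aromatic (pyrazine).
4 of the 6 rings are aromatic. Total: 4.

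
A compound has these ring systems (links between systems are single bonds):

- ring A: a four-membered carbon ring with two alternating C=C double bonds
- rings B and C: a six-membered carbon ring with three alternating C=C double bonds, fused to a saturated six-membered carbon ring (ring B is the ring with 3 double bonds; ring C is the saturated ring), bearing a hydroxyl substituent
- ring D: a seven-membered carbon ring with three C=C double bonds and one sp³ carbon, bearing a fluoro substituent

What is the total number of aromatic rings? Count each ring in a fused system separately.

Ring A has only sp² ring atoms; a planar conformation would have a fully conjugated π system of 4 electrons. But 4 = 4(1), which is 4n not 4n+2, so ring A is not aromatic (cyclobutadiene) — cyclobutadiene is antiaromatic and distorts to a rectangle.
Ring B is planar and fully conjugated; 3 ring double bonds give 6 π electrons. 6 = 4(1)+2, so ring B is aromatic (benzene ring).
Ring C has four sp³ carbons, so it is not fully conjugated — not aromatic (cyclohexane ring).
Ring D has one sp³ carbon, so it is not fully conjugated — not aromatic (cycloheptatriene).
Aromatic: B. Total: 1.

1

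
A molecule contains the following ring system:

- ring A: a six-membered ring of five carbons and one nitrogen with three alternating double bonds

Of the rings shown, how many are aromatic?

Ring A is fully conjugated (every ring atom contributes a p orbital); 3 ring double bonds give 6 π electrons. That satisfies 4n+2 with n=1, so ring A is aromatic (pyridine).

1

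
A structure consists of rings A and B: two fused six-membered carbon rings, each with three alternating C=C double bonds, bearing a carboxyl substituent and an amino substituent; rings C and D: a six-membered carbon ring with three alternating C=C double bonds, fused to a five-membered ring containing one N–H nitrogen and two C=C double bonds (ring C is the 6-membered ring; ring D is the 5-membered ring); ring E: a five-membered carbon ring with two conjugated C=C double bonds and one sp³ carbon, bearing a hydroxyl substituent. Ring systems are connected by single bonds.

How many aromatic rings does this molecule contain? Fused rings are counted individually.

Rings A and B form a fused bicyclic system with 10 sp² atoms and 10 π electrons from ring double bonds. 10 = 4(2)+2, so the system is aromatic and both rings count as aromatic (naphthalene).
Rings C and D form a fused bicyclic system (with one N–H) with 9 sp² atoms and 10 π electrons from ring double bonds plus a heteroatom lone pair. 10 = 4(2)+2, so the system is aromatic and both rings count as aromatic (indole).
Ring E has one sp³ carbon, so it is not fully conjugated — not aromatic (cyclopentadiene).
Aromatic: A, B, C, D. Total: 4.

4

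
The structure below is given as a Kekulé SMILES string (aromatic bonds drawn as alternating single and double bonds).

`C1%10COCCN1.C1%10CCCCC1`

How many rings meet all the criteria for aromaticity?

The SMILES encodes a six-membered saturated ring with an oxygen and an N–H nitrogen at positions 1 and 4; a six-membered saturated carbon ring.
The 6-membered ring with one oxygen and one N–H (1,4) has only sp³ atoms, so it is not fully conjugated — not aromatic (morpholine).
The 6-membered ring has only sp³ atoms, so it is not fully conjugated — not aromatic (cyclohexane).
None of the rings are aromatic. Total: 0.

0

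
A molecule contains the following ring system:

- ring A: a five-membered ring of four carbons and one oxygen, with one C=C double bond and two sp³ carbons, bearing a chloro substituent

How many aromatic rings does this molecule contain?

0

Ring A has two sp³ carbons, so it is not fully conjugated — not aromatic (2,3-dihydrofuran).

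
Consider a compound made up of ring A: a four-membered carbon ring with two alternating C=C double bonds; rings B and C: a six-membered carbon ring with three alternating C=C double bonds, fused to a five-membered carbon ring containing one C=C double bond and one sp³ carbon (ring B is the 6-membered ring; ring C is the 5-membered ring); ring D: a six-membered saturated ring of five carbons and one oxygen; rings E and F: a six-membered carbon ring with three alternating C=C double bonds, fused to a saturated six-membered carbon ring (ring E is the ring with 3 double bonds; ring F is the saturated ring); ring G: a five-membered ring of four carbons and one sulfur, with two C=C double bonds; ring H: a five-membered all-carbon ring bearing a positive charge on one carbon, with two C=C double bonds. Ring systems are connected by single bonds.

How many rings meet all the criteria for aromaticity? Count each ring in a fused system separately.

3

Ring A has only sp² ring atoms; a planar conformation would have a fully conjugated π system of 4 electrons. But 4 = 4(1), which is 4n not 4n+2, so ring A is not aromatic (cyclobutadiene) — cyclobutadiene is antiaromatic and distorts to a rectangle.
Ring B is planar and fully conjugated; 3 ring double bonds give 6 π electrons. 6 = 4(1)+2, so ring B is aromatic (benzene ring).
Ring C has one sp³ carbon, so it is not fully conjugated — not aromatic (cyclopentene ring).
Ring D has only sp³ atoms, so it is not fully conjugated — not aromatic (tetrahydropyran).
Ring E is fully conjugated (every ring atom contributes a p orbital); 3 ring double bonds give 6 π electrons. Since 6 = 4n+2 (n=1), ring E is aromatic (benzene ring).
Ring F has four sp³ carbons, so it is not fully conjugated — not aromatic (cyclohexane ring).
Ring G is fully conjugated (every ring atom contributes a p orbital); 2 ring double bonds (4 π electrons) plus a heteroatom lone pair (2) give 6 π electrons. Since 6 = 4n+2 (n=1), ring G is aromatic (thiophene).
Ring H has only sp² ring atoms; a planar conformation would have a fully conjugated π system of 4 electrons. But 4 = 4(1), which is 4n not 4n+2, so ring H is not aromatic (cyclopentadienyl cation).
Aromatic: B, E, G. Total: 3.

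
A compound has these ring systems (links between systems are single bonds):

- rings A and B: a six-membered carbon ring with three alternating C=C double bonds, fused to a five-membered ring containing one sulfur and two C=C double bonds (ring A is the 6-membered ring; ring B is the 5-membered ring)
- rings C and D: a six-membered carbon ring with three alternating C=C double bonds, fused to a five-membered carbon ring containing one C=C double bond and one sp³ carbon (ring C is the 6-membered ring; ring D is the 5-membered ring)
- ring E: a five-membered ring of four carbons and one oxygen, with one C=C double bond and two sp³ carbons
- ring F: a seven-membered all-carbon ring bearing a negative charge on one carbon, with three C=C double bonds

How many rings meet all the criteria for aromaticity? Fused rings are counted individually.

Rings A and B form a fused bicyclic system (with one sulfur) with 9 sp² atoms and 10 π electrons from ring double bonds plus a heteroatom lone pair. 10 = 4(2)+2, so the system is aromatic and both rings count as aromatic (benzothiophene).
Ring C has a continuous p-orbital overlap around the ring; 3 ring double bonds give 6 π electrons. Since 6 = 4n+2 (n=1), ring C is aromatic (benzene ring).
Ring D has one sp³ carbon, so it is not fully conjugated — not aromatic (cyclopentene ring).
Ring E has two sp³ carbons, so it is not fully conjugated — not aromatic (2,3-dihydrofuran).
Ring F has only sp² ring atoms; a planar conformation would have a fully conjugated π system of 8 electrons. But 8 = 4(2), which is 4n not 4n+2, so ring F is not aromatic (cycloheptatrienyl anion).
Aromatic: A, B, C. Total: 3.

3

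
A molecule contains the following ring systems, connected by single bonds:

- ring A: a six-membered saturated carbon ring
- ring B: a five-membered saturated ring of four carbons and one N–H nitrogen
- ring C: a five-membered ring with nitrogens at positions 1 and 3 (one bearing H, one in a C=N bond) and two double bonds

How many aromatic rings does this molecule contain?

1

Ring A has only sp³ atoms, so it is not fully conjugated — not aromatic (cyclohexane).
Ring B has only sp³ atoms, so it is not fully conjugated — not aromatic (pyrrolidine).
Ring C is planar and fully conjugated; 2 ring double bonds (4 π electrons) plus a heteroatom lone pair (2) give 6 π electrons. That satisfies 4n+2 with n=1, so ring C is aromatic (imidazole).
Aromatic: C. Total: 1.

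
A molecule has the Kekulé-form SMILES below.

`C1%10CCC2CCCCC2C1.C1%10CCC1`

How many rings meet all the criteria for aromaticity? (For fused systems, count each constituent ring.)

0

The SMILES encodes two fused six-membered saturated carbon rings; a four-membered saturated carbon ring.
The 6-membered ring has only sp³ atoms, so it is not fully conjugated — not aromatic (cyclohexane ring).
The second 6-membered ring has only sp³ atoms, so it is not fully conjugated — not aromatic (cyclohexane ring).
The 4-membered ring has only sp³ atoms, so it is not fully conjugated — not aromatic (cyclobutane).
None of the rings are aromatic. Total: 0.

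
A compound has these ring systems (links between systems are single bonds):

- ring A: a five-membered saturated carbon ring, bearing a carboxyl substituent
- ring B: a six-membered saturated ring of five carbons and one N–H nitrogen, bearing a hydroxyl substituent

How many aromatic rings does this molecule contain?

Ring A has only sp³ atoms, so it is not fully conjugated — not aromatic (cyclopentane).
Ring B has only sp³ atoms, so it is not fully conjugated — not aromatic (piperidine).
No ring is aromatic. Total: 0.

0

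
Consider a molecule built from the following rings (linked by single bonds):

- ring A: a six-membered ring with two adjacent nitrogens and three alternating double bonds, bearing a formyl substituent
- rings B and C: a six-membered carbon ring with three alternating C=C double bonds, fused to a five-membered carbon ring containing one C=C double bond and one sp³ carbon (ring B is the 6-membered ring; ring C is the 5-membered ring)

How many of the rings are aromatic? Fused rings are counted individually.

Ring A is planar and fully conjugated; 3 ring double bonds give 6 π electrons. That satisfies 4n+2 with n=1, so ring A is aromatic (pyridazine).
Ring B is fully conjugated (every ring atom contributes a p orbital); 3 ring double bonds give 6 π electrons. 6 = 4(1)+2, so ring B is aromatic (benzene ring).
Ring C has one sp³ carbon, so it is not fully conjugated — not aromatic (cyclopentene ring).
Aromatic: A, B. Total: 2.

2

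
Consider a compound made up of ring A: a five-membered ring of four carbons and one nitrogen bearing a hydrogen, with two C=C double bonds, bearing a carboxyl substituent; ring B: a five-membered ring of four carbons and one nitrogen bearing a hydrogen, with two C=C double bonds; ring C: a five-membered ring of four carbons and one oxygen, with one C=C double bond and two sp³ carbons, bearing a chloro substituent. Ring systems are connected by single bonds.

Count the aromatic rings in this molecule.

2

Ring A is fully conjugated (every ring atom contributes a p orbital); 2 ring double bonds (4 π electrons) plus a heteroatom lone pair (2) give 6 π electrons. Since 6 = 4n+2 (n=1), ring A is aromatic (pyrrole).
Ring B is fully conjugated (every ring atom contributes a p orbital); 2 ring double bonds (4 π electrons) plus a heteroatom lone pair (2) give 6 π electrons. That satisfies 4n+2 with n=1, so ring B is aromatic (pyrrole).
Ring C has two sp³ carbons, so it is not fully conjugated — not aromatic (2,3-dihydrofuran).
Aromatic: A, B. Total: 2.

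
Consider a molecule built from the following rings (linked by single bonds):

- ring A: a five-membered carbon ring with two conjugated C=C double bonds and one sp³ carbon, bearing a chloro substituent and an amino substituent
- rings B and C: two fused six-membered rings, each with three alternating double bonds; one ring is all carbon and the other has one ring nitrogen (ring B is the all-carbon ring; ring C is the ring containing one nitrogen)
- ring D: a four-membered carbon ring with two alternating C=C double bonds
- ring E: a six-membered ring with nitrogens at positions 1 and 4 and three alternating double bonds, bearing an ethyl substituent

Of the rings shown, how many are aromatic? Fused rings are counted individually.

Ring A has one sp³ carbon, so it is not fully conjugated — not aromatic (cyclopentadiene).
Rings B and C form a fused bicyclic system (with one nitrogen) with 10 sp² atoms and 10 π electrons from ring double bonds. 10 = 4(2)+2, so the system is aromatic and both rings count as aromatic (quinoline).
Ring D has only sp² ring atoms; a planar conformation would have a fully conjugated π system of 4 electrons. But 4 = 4(1), which is 4n not 4n+2, so ring D is not aromatic (cyclobutadiene) — cyclobutadiene is antiaromatic and distorts to a rectangle.
Ring E is fully conjugated (every ring atom contributes a p orbital); 3 ring double bonds give 6 π electrons. That satisfies 4n+2 with n=1, so ring E is aromatic (pyrazine).
Aromatic: B, C, E. Total: 3.

3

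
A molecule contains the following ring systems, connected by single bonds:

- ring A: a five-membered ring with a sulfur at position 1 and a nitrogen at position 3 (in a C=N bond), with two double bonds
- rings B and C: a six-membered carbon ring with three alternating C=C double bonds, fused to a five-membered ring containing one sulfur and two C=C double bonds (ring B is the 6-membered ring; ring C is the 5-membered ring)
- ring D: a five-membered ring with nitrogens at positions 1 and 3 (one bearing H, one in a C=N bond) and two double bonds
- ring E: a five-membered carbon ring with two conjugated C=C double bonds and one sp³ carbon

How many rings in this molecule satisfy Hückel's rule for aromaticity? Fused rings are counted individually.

4

Ring A is fully conjugated (every ring atom contributes a p orbital); 2 ring double bonds (4 π electrons) plus a heteroatom lone pair (2) give 6 π electrons. Since 6 = 4n+2 (n=1), ring A is aromatic (thiazole).
Rings B and C form a fused bicyclic system (with one sulfur) with 9 sp² atoms and 10 π electrons from ring double bonds plus a heteroatom lone pair. 10 = 4(2)+2, so the system is aromatic and both rings count as aromatic (benzothiophene).
Ring D has a continuous p-orbital overlap around the ring; 2 ring double bonds (4 π electrons) plus a heteroatom lone pair (2) give 6 π electrons. That satisfies 4n+2 with n=1, so ring D is aromatic (imidazole).
Ring E has one sp³ carbon, so it is not fully conjugated — not aromatic (cyclopentadiene).
Aromatic: A, B, C, D. Total: 4.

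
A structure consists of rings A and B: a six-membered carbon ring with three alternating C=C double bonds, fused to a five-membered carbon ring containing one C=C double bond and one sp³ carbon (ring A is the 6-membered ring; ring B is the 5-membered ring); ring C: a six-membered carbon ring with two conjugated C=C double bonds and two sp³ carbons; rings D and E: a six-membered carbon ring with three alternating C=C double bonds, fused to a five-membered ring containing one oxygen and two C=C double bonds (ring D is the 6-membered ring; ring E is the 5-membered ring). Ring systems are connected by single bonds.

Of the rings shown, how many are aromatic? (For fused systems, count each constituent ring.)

3

Ring A is planar and fully conjugated; 3 ring double bonds give 6 π electrons. 6 = 4(1)+2, so ring A is aromatic (benzene ring).
Ring B has one sp³ carbon, so it is not fully conjugated — not aromatic (cyclopentene ring).
Ring C has two sp³ carbons, so it is not fully conjugated — not aromatic (1,3-cyclohexadiene).
Rings D and E form a fused bicyclic system (with one oxygen) with 9 sp² atoms and 10 π electrons from ring double bonds plus a heteroatom lone pair. 10 = 4(2)+2, so the system is aromatic and both rings count as aromatic (benzofuran).
Aromatic: A, D, E. Total: 3.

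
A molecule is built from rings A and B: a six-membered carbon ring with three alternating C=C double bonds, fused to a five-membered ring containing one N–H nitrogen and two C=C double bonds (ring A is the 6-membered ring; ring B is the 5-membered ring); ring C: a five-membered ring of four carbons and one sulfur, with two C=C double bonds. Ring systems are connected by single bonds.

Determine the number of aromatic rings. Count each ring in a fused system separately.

3

Rings A and B form a fused bicyclic system (with one N–H) with 9 sp² atoms and 10 π electrons from ring double bonds plus a heteroatom lone pair. 10 = 4(2)+2, so the system is aromatic and both rings count as aromatic (indole).
Ring C is fully conjugated (every ring atom contributes a p orbital); 2 ring double bonds (4 π electrons) plus a heteroatom lone pair (2) give 6 π electrons. 6 = 4(1)+2, so ring C is aromatic (thiophene).
Aromatic: A, B, C. Total: 3.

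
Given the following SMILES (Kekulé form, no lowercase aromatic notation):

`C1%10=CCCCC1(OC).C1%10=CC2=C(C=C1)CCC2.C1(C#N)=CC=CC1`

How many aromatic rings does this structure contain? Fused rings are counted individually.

1

The SMILES encodes a six-membered carbon ring with one C=C double bond; a six-membered carbon ring with three alternating C=C double bonds, fused to a saturated five-membered carbon ring; a five-membered carbon ring with two conjugated C=C double bonds and one sp³ carbon.
The 6-membered ring has four sp³ carbons, so it is not fully conjugated — not aromatic (cyclohexene).
The second 6-membered ring is planar and fully conjugated; 3 ring double bonds give 6 π electrons. Since 6 = 4n+2 (n=1), it is aromatic (benzene ring).
The 5-membered ring has three sp³ carbons, so it is not fully conjugated — not aromatic (cyclopentane ring).
The second 5-membered ring has one sp³ carbon, so it is not fully conjugated — not aromatic (cyclopentadiene).
1 of the 4 rings is aromatic. Total: 1.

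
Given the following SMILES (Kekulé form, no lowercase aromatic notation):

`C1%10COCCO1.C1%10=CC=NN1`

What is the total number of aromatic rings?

The SMILES encodes a six-membered saturated ring with oxygens at positions 1 and 4; a five-membered ring with two adjacent nitrogens (one bearing H, one in a double bond) and two double bonds.
The 6-membered ring with two oxygens (1,4) has only sp³ atoms, so it is not fully conjugated — not aromatic (1,4-dioxane).
The 5-membered ring with two adjacent nitrogens (one N–H, one =N–) is fully conjugated (every ring atom contributes a p orbital); 2 ring double bonds (4 π electrons) plus a heteroatom lone pair (2) give 6 π electrons. That satisfies 4n+2 with n=1, so it is aromatic (pyrazole).
1 of the 2 rings is aromatic. Total: 1.

1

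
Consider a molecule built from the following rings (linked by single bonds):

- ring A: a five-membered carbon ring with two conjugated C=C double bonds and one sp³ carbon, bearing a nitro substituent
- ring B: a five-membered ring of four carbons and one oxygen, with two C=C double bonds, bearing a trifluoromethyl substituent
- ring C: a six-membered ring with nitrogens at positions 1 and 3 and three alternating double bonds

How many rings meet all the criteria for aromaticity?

Ring A has one sp³ carbon, so it is not fully conjugated — not aromatic (cyclopentadiene).
Ring B has a continuous p-orbital overlap around the ring; 2 ring double bonds (4 π electrons) plus a heteroatom lone pair (2) give 6 π electrons. 6 = 4(1)+2, so ring B is aromatic (furan).
Ring C is fully conjugated (every ring atom contributes a p orbital); 3 ring double bonds give 6 π electrons. Since 6 = 4n+2 (n=1), ring C is aromatic (pyrimidine).
Aromatic: B, C. Total: 2.

2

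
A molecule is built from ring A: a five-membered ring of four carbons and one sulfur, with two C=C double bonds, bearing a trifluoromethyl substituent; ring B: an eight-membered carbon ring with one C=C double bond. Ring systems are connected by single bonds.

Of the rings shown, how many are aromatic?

Ring A is planar and fully conjugated; 2 ring double bonds (4 π electrons) plus a heteroatom lone pair (2) give 6 π electrons. 6 = 4(1)+2, so ring A is aromatic (thiophene).
Ring B has six sp³ carbons, so it is not fully conjugated — not aromatic (cyclooctene).
Aromatic: A. Total: 1.

1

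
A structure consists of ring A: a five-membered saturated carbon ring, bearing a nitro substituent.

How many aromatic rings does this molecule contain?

Ring A has only sp³ atoms, so it is not fully conjugated — not aromatic (cyclopentane).

0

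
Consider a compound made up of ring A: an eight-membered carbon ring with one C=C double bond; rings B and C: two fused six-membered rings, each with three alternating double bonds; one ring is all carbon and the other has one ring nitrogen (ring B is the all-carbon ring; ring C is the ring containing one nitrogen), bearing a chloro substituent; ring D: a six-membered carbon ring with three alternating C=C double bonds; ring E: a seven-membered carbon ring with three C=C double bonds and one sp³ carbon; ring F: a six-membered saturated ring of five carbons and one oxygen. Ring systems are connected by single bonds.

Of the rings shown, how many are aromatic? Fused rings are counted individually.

Ring A has six sp³ carbons, so it is not fully conjugated — not aromatic (cyclooctene).
Rings B and C form a fused bicyclic system (with one nitrogen) with 10 sp² atoms and 10 π electrons from ring double bonds. 10 = 4(2)+2, so the system is aromatic and both rings count as aromatic (quinoline).
Ring D has a continuous p-orbital overlap around the ring; 3 ring double bonds give 6 π electrons. That satisfies 4n+2 with n=1, so ring D is aromatic (benzene).
Ring E has one sp³ carbon, so it is not fully conjugated — not aromatic (cycloheptatriene).
Ring F has only sp³ atoms, so it is not fully conjugated — not aromatic (tetrahydropyran).
Aromatic: B, C, D. Total: 3.

3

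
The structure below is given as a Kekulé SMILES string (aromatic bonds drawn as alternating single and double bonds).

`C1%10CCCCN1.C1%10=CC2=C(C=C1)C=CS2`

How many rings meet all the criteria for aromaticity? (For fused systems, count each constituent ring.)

The SMILES encodes a six-membered saturated ring of five carbons and one N–H nitrogen; a six-membered carbon ring with three alternating C=C double bonds, fused to a five-membered ring containing one sulfur and two C=C double bonds.
The 6-membered ring with one N–H has only sp³ atoms, so it is not fully conjugated — not aromatic (piperidine).
The fused 6/5-membered bicyclic (with one sulfur) is a single π system with 9 sp² atoms and 10 π electrons from ring double bonds plus a heteroatom lone pair. 10 = 4(2)+2, so the system is aromatic and both rings count as aromatic (benzothiophene).
2 of the 3 rings are aromatic. Total: 2.

2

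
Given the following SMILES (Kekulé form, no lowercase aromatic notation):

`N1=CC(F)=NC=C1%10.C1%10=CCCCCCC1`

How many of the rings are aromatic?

1

The SMILES encodes a six-membered ring with nitrogens at positions 1 and 4 and three alternating double bonds; an eight-membered carbon ring with one C=C double bond.
The 6-membered ring with two nitrogens (1,4) is fully conjugated (every ring atom contributes a p orbital); 3 ring double bonds give 6 π electrons. Since 6 = 4n+2 (n=1), it is aromatic (pyrazine).
The 8-membered ring has six sp³ carbons, so it is not fully conjugated — not aromatic (cyclooctene).
1 of the 2 rings is aromatic. Total: 1.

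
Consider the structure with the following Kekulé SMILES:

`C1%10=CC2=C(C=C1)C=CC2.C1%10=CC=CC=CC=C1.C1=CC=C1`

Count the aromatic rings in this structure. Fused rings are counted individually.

The SMILES encodes a six-membered carbon ring with three alternating C=C double bonds, fused to a five-membered carbon ring containing one C=C double bond and one sp³ carbon; an eight-membered carbon ring with four alternating C=C double bonds; a four-membered carbon ring with two alternating C=C double bonds.
The 6-membered ring is fully conjugated (every ring atom contributes a p orbital); 3 ring double bonds give 6 π electrons. Since 6 = 4n+2 (n=1), it is aromatic (benzene ring).
The 5-membered ring has one sp³ carbon, so it is not fully conjugated — not aromatic (cyclopentene ring).
The 8-membered ring has only sp² ring atoms; a planar conformation would have a fully conjugated π system of 8 electrons. But 8 = 4(2), which is 4n not 4n+2, so it is not aromatic (cyclooctatetraene) — cyclooctatetraene distorts into a non-planar tub to avoid antiaromaticity.
The 4-membered ring has only sp² ring atoms; a planar conformation would have a fully conjugated π system of 4 electrons. But 4 = 4(1), which is 4n not 4n+2, so it is not aromatic (cyclobutadiene) — cyclobutadiene is antiaromatic and distorts to a rectangle.
1 of the 4 rings is aromatic. Total: 1.

1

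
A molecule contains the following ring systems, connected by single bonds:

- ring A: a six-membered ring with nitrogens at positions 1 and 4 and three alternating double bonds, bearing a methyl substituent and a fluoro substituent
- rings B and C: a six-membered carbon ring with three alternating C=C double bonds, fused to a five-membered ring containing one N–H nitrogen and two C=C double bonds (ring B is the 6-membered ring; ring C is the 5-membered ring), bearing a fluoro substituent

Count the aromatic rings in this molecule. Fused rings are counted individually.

Ring A is fully conjugated (every ring atom contributes a p orbital); 3 ring double bonds give 6 π electrons. Since 6 = 4n+2 (n=1), ring A is aromatic (pyrazine).
Rings B and C form a fused bicyclic system (with one N–H) with 9 sp² atoms and 10 π electrons from ring double bonds plus a heteroatom lone pair. 10 = 4(2)+2, so the system is aromatic and both rings count as aromatic (indole).
Aromatic: A, B, C. Total: 3.

3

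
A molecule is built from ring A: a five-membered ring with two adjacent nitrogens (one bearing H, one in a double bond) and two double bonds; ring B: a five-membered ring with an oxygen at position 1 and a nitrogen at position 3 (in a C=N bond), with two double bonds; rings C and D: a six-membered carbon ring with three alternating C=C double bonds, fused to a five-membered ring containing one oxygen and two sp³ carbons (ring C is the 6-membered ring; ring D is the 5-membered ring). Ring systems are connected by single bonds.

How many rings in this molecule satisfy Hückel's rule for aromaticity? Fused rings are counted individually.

Ring A is planar and fully conjugated; 2 ring double bonds (4 π electrons) plus a heteroatom lone pair (2) give 6 π electrons. That satisfies 4n+2 with n=1, so ring A is aromatic (pyrazole).
Ring B is planar and fully conjugated; 2 ring double bonds (4 π electrons) plus a heteroatom lone pair (2) give 6 π electrons. 6 = 4(1)+2, so ring B is aromatic (oxazole).
Ring C is fully conjugated (every ring atom contributes a p orbital); 3 ring double bonds give 6 π electrons. 6 = 4(1)+2, so ring C is aromatic (benzene ring).
Ring D has two sp³ carbons, so it is not fully conjugated — not aromatic (oxolane ring).
Aromatic: A, B, C. Total: 3.

3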